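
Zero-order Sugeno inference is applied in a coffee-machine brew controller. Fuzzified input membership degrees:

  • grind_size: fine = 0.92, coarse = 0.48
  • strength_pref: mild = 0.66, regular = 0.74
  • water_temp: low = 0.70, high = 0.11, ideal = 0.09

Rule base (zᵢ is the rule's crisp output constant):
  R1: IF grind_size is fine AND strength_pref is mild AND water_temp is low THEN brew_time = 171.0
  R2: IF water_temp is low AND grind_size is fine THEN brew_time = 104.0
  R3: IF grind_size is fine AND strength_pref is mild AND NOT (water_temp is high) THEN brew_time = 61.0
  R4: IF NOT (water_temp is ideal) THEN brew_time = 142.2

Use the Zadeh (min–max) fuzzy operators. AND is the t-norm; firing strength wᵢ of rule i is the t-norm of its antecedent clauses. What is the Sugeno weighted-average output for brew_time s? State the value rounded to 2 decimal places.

121.27

R1 (z=171.0): fine=0.92, mild=0.66, low=0.70; AND[min(a, b)] → w = 0.66
R2 (z=104.0): low=0.70, fine=0.92; AND[min(a, b)] → w = 0.70
R3 (z=61.0): fine=0.92, mild=0.66, ¬high=1−0.11=0.89; AND[min(a, b)] → w = 0.66
R4 (z=142.2): ¬ideal=1−0.09=0.91 → w = 0.91
Weighted average = (0.66·171.0 + 0.70·104.0 + 0.66·61.0 + 0.91·142.2) / (0.66 + 0.70 + 0.66 + 0.91)
  = 355.3220 / 2.9300 = 121.27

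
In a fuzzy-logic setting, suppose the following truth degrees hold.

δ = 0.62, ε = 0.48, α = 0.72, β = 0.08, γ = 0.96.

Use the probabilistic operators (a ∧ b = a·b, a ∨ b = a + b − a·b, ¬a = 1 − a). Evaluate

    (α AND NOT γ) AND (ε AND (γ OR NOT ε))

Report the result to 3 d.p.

0.014

NOT γ = 1 − 0.9600 = 0.0400
α AND NOT γ = a·b on (0.7200, 0.0400) = 0.0288
NOT ε = 1 − 0.4800 = 0.5200
γ OR NOT ε = a + b − a·b on (0.9600, 0.5200) = 0.9808
ε AND (γ OR NOT ε) = a·b on (0.4800, 0.9808) = 0.4708
(α AND NOT γ) AND (ε AND (γ OR NOT ε)) = a·b on (0.0288, 0.4708) = 0.0136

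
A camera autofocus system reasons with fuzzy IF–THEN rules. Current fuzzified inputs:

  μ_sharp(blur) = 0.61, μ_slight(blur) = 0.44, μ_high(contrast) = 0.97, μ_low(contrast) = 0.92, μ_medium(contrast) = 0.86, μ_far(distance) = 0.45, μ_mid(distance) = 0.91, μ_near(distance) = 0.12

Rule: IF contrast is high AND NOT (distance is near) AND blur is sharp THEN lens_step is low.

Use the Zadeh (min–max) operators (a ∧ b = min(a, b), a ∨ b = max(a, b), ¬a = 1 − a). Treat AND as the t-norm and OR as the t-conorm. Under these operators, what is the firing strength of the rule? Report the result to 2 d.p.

0.61

firing strength: high=0.97, ¬near=1−0.12=0.88, sharp=0.61; AND[min(a, b)] → w = 0.61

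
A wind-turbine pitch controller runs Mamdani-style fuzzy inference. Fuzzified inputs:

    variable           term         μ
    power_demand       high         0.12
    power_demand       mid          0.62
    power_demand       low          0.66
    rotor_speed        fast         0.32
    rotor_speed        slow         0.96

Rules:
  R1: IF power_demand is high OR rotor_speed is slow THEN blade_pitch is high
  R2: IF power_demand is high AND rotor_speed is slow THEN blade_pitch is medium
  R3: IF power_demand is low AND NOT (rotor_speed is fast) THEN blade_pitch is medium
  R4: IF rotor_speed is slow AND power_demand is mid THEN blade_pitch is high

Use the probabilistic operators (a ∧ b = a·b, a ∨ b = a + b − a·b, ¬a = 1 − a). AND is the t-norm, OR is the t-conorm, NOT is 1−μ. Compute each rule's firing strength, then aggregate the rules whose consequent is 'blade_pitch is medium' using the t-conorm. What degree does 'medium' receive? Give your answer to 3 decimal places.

0.512

R1: high=0.12, slow=0.96; OR[a + b − a·b] → w = 0.9648
R2: high=0.12, slow=0.96; AND[a·b] → w = 0.1152
R3: low=0.66, ¬fast=1−0.32=0.68; AND[a·b] → w = 0.4488
R4: slow=0.96, mid=0.62; AND[a·b] → w = 0.5952
Rules with consequent 'medium': {R2, R3} → strengths 0.1152, 0.4488
Aggregate via t-conorm [a + b − a·b]: 0.5123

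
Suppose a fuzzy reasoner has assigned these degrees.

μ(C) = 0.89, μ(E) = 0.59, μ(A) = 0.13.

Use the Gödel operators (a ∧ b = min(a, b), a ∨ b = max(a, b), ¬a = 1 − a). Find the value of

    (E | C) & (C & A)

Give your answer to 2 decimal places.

E | C = max(a, b) on (0.59, 0.89) = 0.89
C & A = min(a, b) on (0.89, 0.13) = 0.13
(E | C) & (C & A) = min(a, b) on (0.89, 0.13) = 0.13

0.13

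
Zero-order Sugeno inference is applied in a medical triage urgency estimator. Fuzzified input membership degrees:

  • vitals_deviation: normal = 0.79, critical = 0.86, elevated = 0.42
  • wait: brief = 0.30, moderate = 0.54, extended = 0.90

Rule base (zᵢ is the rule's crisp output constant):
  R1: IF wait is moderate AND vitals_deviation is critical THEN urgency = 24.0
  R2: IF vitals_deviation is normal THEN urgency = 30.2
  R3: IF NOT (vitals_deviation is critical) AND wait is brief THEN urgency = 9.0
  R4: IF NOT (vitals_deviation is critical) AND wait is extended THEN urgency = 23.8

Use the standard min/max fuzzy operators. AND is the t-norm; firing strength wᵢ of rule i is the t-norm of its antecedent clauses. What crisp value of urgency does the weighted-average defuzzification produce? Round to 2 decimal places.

25.72

R1 (z=24.0): moderate=0.54, critical=0.86; AND[min(a, b)] → w = 0.54
R2 (z=30.2): normal=0.79 → w = 0.79
R3 (z=9.0): ¬critical=1−0.86=0.14, brief=0.30; AND[min(a, b)] → w = 0.14
R4 (z=23.8): ¬critical=1−0.86=0.14, extended=0.90; AND[min(a, b)] → w = 0.14
Weighted average = (0.54·24.0 + 0.79·30.2 + 0.14·9.0 + 0.14·23.8) / (0.54 + 0.79 + 0.14 + 0.14)
  = 41.4100 / 1.6100 = 25.72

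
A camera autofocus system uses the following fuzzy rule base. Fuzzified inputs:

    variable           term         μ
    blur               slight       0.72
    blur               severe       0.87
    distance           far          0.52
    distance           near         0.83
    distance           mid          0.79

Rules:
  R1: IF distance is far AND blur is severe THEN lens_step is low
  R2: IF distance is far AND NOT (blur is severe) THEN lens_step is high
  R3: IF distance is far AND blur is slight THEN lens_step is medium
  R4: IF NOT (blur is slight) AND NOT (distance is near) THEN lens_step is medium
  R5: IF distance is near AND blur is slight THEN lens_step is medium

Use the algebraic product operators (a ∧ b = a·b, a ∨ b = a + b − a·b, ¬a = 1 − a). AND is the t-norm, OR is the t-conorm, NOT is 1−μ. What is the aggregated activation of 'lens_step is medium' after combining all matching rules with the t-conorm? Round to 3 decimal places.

0.760

R1: far=0.52, severe=0.87; AND[a·b] → w = 0.4524
R2: far=0.52, ¬severe=1−0.87=0.13; AND[a·b] → w = 0.0676
R3: far=0.52, slight=0.72; AND[a·b] → w = 0.3744
R4: ¬slight=1−0.72=0.28, ¬near=1−0.83=0.17; AND[a·b] → w = 0.0476
R5: near=0.83, slight=0.72; AND[a·b] → w = 0.5976
Rules with consequent 'medium': {R3, R4, R5} → strengths 0.3744, 0.0476, 0.5976
Aggregate via t-conorm [a + b − a·b]: 0.7602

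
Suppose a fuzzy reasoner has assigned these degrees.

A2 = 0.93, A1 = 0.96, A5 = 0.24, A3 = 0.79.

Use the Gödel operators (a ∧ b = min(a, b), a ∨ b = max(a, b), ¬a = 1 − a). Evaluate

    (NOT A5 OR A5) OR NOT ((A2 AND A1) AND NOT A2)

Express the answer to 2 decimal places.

0.93

NOT A5 = 1 − 0.24 = 0.76
NOT A5 OR A5 = max(a, b) on (0.76, 0.24) = 0.76
A2 AND A1 = min(a, b) on (0.93, 0.96) = 0.93
NOT A2 = 1 − 0.93 = 0.07
(A2 AND A1) AND NOT A2 = min(a, b) on (0.93, 0.07) = 0.07
NOT ((A2 AND A1) AND NOT A2) = 1 − 0.07 = 0.93
(NOT A5 OR A5) OR NOT ((A2 AND A1) AND NOT A2) = max(a, b) on (0.76, 0.93) = 0.93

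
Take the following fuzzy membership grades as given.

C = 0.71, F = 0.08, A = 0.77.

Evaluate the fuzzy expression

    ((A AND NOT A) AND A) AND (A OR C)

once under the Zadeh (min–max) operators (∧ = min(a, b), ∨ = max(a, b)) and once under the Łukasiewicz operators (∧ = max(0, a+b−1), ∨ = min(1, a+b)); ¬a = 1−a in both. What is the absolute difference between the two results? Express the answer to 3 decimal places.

0.230

Under Zadeh (min–max):
  NOT A = 1 − 0.77 = 0.23
  A AND NOT A = min(a, b) on (0.77, 0.23) = 0.23
  (A AND NOT A) AND A = min(a, b) on (0.23, 0.77) = 0.23
  A OR C = max(a, b) on (0.77, 0.71) = 0.77
  ((A AND NOT A) AND A) AND (A OR C) = min(a, b) on (0.23, 0.77) = 0.23
  → value = 0.2300
Under Łukasiewicz:
  NOT A = 1 − 0.77 = 0.23
  A AND NOT A = max(0, a+b−1) on (0.77, 0.23) = 0.00
  (A AND NOT A) AND A = max(0, a+b−1) on (0.00, 0.77) = 0.00
  A OR C = min(1, a+b) on (0.77, 0.71) = 1.00
  ((A AND NOT A) AND A) AND (A OR C) = max(0, a+b−1) on (0.00, 1.00) = 0.00
  → value = 0.0000
|0.2300 − 0.0000| = 0.230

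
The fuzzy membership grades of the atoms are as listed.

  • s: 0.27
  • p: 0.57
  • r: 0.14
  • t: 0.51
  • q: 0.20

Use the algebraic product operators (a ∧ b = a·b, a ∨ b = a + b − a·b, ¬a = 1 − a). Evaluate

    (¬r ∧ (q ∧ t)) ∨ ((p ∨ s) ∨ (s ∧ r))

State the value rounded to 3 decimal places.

0.724

¬r = 1 − 0.1400 = 0.8600
q ∧ t = a·b on (0.2000, 0.5100) = 0.1020
¬r ∧ (q ∧ t) = a·b on (0.8600, 0.1020) = 0.0877
p ∨ s = a + b − a·b on (0.5700, 0.2700) = 0.6861
s ∧ r = a·b on (0.2700, 0.1400) = 0.0378
(p ∨ s) ∨ (s ∧ r) = a + b − a·b on (0.6861, 0.0378) = 0.6980
(¬r ∧ (q ∧ t)) ∨ ((p ∨ s) ∨ (s ∧ r)) = a + b − a·b on (0.0877, 0.6980) = 0.7245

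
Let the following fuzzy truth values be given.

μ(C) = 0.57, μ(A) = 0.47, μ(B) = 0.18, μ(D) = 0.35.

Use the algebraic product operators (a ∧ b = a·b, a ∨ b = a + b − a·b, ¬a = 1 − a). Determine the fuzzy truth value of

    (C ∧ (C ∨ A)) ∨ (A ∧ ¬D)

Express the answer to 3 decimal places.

C ∨ A = a + b − a·b on (0.5700, 0.4700) = 0.7721
C ∧ (C ∨ A) = a·b on (0.5700, 0.7721) = 0.4401
¬D = 1 − 0.3500 = 0.6500
A ∧ ¬D = a·b on (0.4700, 0.6500) = 0.3055
(C ∧ (C ∨ A)) ∨ (A ∧ ¬D) = a + b − a·b on (0.4401, 0.3055) = 0.6111

0.611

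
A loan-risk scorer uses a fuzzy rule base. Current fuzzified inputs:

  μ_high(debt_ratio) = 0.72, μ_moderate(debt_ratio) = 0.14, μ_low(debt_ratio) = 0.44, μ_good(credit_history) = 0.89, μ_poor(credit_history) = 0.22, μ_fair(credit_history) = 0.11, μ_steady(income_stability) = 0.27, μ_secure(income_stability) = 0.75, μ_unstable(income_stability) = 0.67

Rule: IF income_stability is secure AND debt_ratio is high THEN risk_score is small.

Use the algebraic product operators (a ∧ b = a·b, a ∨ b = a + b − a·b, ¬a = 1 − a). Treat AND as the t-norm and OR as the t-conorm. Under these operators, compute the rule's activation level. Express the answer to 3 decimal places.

firing strength: secure=0.75, high=0.72; AND[a·b] → w = 0.5400

0.540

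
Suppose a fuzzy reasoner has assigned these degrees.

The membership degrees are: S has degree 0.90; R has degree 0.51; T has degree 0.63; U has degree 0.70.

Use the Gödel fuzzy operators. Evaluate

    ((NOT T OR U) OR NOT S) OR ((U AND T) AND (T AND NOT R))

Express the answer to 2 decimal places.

0.70

NOT T = 1 − 0.63 = 0.37
NOT T OR U = max(a, b) on (0.37, 0.70) = 0.70
NOT S = 1 − 0.90 = 0.10
(NOT T OR U) OR NOT S = max(a, b) on (0.70, 0.10) = 0.70
U AND T = min(a, b) on (0.70, 0.63) = 0.63
NOT R = 1 − 0.51 = 0.49
T AND NOT R = min(a, b) on (0.63, 0.49) = 0.49
(U AND T) AND (T AND NOT R) = min(a, b) on (0.63, 0.49) = 0.49
((NOT T OR U) OR NOT S) OR ((U AND T) AND (T AND NOT R)) = max(a, b) on (0.70, 0.49) = 0.70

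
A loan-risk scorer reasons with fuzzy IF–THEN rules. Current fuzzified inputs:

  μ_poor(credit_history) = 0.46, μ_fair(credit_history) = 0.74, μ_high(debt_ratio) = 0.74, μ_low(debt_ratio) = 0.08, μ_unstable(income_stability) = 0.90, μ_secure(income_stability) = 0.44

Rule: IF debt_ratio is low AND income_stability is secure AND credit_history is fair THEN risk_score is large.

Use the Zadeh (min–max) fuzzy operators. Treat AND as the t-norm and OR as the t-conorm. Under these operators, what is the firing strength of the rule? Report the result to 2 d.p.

0.08

firing strength: low=0.08, secure=0.44, fair=0.74; AND[min(a, b)] → w = 0.08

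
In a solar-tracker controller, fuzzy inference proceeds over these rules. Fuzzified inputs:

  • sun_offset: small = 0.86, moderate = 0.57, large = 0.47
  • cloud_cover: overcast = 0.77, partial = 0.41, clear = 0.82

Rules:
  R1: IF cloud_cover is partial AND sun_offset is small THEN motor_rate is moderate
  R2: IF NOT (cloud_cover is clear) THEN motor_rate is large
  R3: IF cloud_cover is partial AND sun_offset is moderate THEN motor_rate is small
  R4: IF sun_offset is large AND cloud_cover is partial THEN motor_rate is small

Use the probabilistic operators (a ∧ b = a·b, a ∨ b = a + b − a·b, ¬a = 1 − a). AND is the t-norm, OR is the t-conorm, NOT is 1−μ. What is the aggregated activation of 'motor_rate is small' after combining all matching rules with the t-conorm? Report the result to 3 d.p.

R1: partial=0.41, small=0.86; AND[a·b] → w = 0.3526
R2: ¬clear=1−0.82=0.18 → w = 0.1800
R3: partial=0.41, moderate=0.57; AND[a·b] → w = 0.2337
R4: large=0.47, partial=0.41; AND[a·b] → w = 0.1927
Rules with consequent 'small': {R3, R4} → strengths 0.2337, 0.1927
Aggregate via t-conorm [a + b − a·b]: 0.3814

0.381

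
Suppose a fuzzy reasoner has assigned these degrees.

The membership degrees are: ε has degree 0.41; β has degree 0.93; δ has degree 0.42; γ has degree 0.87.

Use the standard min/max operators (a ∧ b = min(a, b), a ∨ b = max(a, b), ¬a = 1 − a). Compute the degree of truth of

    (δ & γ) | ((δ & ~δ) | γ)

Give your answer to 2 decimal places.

0.87

δ & γ = min(a, b) on (0.42, 0.87) = 0.42
~δ = 1 − 0.42 = 0.58
δ & ~δ = min(a, b) on (0.42, 0.58) = 0.42
(δ & ~δ) | γ = max(a, b) on (0.42, 0.87) = 0.87
(δ & γ) | ((δ & ~δ) | γ) = max(a, b) on (0.42, 0.87) = 0.87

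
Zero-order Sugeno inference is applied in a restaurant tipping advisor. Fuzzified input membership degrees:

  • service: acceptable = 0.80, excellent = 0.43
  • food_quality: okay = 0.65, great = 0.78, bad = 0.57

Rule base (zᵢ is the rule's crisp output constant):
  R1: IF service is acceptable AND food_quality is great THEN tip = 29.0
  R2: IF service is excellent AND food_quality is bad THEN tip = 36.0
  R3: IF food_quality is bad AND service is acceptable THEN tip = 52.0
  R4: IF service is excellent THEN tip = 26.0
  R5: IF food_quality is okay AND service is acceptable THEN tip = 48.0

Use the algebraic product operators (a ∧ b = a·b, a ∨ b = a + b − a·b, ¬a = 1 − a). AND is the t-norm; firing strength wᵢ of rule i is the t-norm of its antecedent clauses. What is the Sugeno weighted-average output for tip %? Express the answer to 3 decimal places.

R1 (z=29.0): acceptable=0.80, great=0.78; AND[a·b] → w = 0.6240
R2 (z=36.0): excellent=0.43, bad=0.57; AND[a·b] → w = 0.2451
R3 (z=52.0): bad=0.57, acceptable=0.80; AND[a·b] → w = 0.4560
R4 (z=26.0): excellent=0.43 → w = 0.4300
R5 (z=48.0): okay=0.65, acceptable=0.80; AND[a·b] → w = 0.5200
Weighted average = (0.6240·29.0 + 0.2451·36.0 + 0.4560·52.0 + 0.4300·26.0 + 0.5200·48.0) / (0.6240 + 0.2451 + 0.4560 + 0.4300 + 0.5200)
  = 86.7716 / 2.2751 = 38.140

38.140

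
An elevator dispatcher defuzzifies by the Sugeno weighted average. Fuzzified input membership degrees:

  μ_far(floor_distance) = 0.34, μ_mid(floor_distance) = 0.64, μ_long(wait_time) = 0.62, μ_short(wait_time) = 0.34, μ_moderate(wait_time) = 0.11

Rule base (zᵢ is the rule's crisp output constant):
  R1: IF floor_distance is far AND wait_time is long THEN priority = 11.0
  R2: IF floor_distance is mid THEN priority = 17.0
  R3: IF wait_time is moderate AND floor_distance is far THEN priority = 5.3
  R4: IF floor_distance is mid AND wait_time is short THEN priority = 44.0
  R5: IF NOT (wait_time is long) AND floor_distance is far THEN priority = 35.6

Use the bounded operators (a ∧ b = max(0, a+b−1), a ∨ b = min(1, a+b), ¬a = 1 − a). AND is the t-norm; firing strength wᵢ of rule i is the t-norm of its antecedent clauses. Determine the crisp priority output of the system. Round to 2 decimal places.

17.00

R1 (z=11.0): far=0.34, long=0.62; AND[max(0, a+b−1)] → w = 0.00
R2 (z=17.0): mid=0.64 → w = 0.64
R3 (z=5.3): moderate=0.11, far=0.34; AND[max(0, a+b−1)] → w = 0.00
R4 (z=44.0): mid=0.64, short=0.34; AND[max(0, a+b−1)] → w = 0.00
R5 (z=35.6): ¬long=1−0.62=0.38, far=0.34; AND[max(0, a+b−1)] → w = 0.00
Weighted average = (0.00·11.0 + 0.64·17.0 + 0.00·5.3 + 0.00·44.0 + 0.00·35.6) / (0.00 + 0.64 + 0.00 + 0.00 + 0.00)
  = 10.8800 / 0.6400 = 17.00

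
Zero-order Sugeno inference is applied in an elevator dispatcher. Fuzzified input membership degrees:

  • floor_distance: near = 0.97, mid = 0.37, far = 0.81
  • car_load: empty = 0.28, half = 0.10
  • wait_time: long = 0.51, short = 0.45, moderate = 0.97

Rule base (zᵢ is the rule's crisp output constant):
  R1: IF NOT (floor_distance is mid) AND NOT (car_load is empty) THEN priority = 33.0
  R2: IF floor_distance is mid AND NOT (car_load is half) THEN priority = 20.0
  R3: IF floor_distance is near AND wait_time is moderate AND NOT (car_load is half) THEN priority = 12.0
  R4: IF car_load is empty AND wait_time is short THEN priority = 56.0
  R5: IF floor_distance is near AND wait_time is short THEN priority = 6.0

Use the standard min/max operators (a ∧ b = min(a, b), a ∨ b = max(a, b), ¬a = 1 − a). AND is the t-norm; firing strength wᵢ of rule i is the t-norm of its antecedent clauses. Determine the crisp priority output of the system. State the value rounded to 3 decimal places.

21.814

R1 (z=33.0): ¬mid=1−0.37=0.63, ¬empty=1−0.28=0.72; AND[min(a, b)] → w = 0.63
R2 (z=20.0): mid=0.37, ¬half=1−0.10=0.90; AND[min(a, b)] → w = 0.37
R3 (z=12.0): near=0.97, moderate=0.97, ¬half=1−0.10=0.90; AND[min(a, b)] → w = 0.90
R4 (z=56.0): empty=0.28, short=0.45; AND[min(a, b)] → w = 0.28
R5 (z=6.0): near=0.97, short=0.45; AND[min(a, b)] → w = 0.45
Weighted average = (0.63·33.0 + 0.37·20.0 + 0.90·12.0 + 0.28·56.0 + 0.45·6.0) / (0.63 + 0.37 + 0.90 + 0.28 + 0.45)
  = 57.3700 / 2.6300 = 21.814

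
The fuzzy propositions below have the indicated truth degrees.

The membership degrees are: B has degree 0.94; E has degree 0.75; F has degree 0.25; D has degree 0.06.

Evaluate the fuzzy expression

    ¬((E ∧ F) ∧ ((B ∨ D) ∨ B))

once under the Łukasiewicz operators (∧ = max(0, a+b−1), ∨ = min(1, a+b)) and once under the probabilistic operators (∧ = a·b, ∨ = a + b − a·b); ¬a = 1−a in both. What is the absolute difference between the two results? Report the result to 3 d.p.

Under Łukasiewicz:
  E ∧ F = max(0, a+b−1) on (0.75, 0.25) = 0.00
  B ∨ D = min(1, a+b) on (0.94, 0.06) = 1.00
  (B ∨ D) ∨ B = min(1, a+b) on (1.00, 0.94) = 1.00
  (E ∧ F) ∧ ((B ∨ D) ∨ B) = max(0, a+b−1) on (0.00, 1.00) = 0.00
  ¬((E ∧ F) ∧ ((B ∨ D) ∨ B)) = 1 − 0.00 = 1.00
  → value = 1.0000
Under probabilistic:
  E ∧ F = a·b on (0.7500, 0.2500) = 0.1875
  B ∨ D = a + b − a·b on (0.9400, 0.0600) = 0.9436
  (B ∨ D) ∨ B = a + b − a·b on (0.9436, 0.9400) = 0.9966
  (E ∧ F) ∧ ((B ∨ D) ∨ B) = a·b on (0.1875, 0.9966) = 0.1869
  ¬((E ∧ F) ∧ ((B ∨ D) ∨ B)) = 1 − 0.1869 = 0.8131
  → value = 0.8131
|1.0000 − 0.8131| = 0.187

0.187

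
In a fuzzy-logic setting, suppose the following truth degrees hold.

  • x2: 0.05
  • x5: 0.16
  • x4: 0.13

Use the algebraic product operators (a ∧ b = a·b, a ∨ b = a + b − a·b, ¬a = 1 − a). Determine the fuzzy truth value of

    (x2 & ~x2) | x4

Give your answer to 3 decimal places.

0.171

~x2 = 1 − 0.0500 = 0.9500
x2 & ~x2 = a·b on (0.0500, 0.9500) = 0.0475
(x2 & ~x2) | x4 = a + b − a·b on (0.0475, 0.1300) = 0.1713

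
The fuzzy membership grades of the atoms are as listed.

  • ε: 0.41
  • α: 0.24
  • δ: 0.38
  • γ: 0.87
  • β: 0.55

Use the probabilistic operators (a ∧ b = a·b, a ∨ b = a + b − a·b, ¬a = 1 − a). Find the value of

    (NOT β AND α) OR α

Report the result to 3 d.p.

0.322

NOT β = 1 − 0.5500 = 0.4500
NOT β AND α = a·b on (0.4500, 0.2400) = 0.1080
(NOT β AND α) OR α = a + b − a·b on (0.1080, 0.2400) = 0.3221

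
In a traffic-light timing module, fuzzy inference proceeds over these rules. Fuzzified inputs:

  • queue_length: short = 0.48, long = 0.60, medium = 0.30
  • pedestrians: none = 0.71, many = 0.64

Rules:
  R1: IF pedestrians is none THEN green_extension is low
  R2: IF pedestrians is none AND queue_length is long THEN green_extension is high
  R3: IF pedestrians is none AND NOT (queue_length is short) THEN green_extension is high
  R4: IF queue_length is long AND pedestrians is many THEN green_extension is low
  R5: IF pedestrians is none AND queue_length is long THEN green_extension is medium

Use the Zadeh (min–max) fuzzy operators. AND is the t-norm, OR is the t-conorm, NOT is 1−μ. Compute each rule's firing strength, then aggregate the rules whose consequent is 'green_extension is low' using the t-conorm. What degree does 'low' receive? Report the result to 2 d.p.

R1: none=0.71 → w = 0.71
R2: none=0.71, long=0.60; AND[min(a, b)] → w = 0.60
R3: none=0.71, ¬short=1−0.48=0.52; AND[min(a, b)] → w = 0.52
R4: long=0.60, many=0.64; AND[min(a, b)] → w = 0.60
R5: none=0.71, long=0.60; AND[min(a, b)] → w = 0.60
Rules with consequent 'low': {R1, R4} → strengths 0.71, 0.60
Aggregate via t-conorm [max(a, b)]: 0.71

0.71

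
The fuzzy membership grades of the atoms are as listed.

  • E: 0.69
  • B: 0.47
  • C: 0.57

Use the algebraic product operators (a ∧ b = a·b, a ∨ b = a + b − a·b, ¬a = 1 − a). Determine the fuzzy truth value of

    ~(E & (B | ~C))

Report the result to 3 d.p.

0.518

~C = 1 − 0.5700 = 0.4300
B | ~C = a + b − a·b on (0.4700, 0.4300) = 0.6979
E & (B | ~C) = a·b on (0.6900, 0.6979) = 0.4816
~(E & (B | ~C)) = 1 − 0.4816 = 0.5184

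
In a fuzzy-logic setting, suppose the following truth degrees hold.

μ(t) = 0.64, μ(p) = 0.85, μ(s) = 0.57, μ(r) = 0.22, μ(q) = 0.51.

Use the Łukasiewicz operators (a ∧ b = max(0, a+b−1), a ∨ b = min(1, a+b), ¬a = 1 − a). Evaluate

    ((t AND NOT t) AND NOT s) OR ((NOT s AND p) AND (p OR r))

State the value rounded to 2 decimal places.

NOT t = 1 − 0.64 = 0.36
t AND NOT t = max(0, a+b−1) on (0.64, 0.36) = 0.00
NOT s = 1 − 0.57 = 0.43
(t AND NOT t) AND NOT s = max(0, a+b−1) on (0.00, 0.43) = 0.00
NOT s = 1 − 0.57 = 0.43
NOT s AND p = max(0, a+b−1) on (0.43, 0.85) = 0.28
p OR r = min(1, a+b) on (0.85, 0.22) = 1.00
(NOT s AND p) AND (p OR r) = max(0, a+b−1) on (0.28, 1.00) = 0.28
((t AND NOT t) AND NOT s) OR ((NOT s AND p) AND (p OR r)) = min(1, a+b) on (0.00, 0.28) = 0.28

0.28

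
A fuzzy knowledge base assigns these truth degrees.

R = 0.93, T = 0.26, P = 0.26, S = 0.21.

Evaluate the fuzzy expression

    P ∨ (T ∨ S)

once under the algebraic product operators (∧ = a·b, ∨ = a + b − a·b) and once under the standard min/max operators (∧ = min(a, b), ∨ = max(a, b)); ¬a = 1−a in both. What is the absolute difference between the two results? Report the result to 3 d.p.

0.307

Under algebraic product:
  T ∨ S = a + b − a·b on (0.2600, 0.2100) = 0.4154
  P ∨ (T ∨ S) = a + b − a·b on (0.2600, 0.4154) = 0.5674
  → value = 0.5674
Under standard min/max:
  T ∨ S = max(a, b) on (0.26, 0.21) = 0.26
  P ∨ (T ∨ S) = max(a, b) on (0.26, 0.26) = 0.26
  → value = 0.2600
|0.5674 − 0.2600| = 0.307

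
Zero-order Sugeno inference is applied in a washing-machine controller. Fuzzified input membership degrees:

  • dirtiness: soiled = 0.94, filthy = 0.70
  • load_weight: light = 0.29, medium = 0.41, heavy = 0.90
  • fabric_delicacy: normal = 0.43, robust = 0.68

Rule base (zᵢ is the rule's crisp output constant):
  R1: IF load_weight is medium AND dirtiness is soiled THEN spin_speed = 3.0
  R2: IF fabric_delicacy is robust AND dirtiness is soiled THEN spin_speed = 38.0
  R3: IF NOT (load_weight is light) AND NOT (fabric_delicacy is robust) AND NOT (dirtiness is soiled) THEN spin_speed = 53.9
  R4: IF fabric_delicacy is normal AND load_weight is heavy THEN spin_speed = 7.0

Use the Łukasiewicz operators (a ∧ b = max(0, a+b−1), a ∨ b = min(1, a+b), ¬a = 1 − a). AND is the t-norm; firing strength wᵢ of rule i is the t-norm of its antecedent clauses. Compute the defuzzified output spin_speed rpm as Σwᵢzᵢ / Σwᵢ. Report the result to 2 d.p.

20.71

R1 (z=3.0): medium=0.41, soiled=0.94; AND[max(0, a+b−1)] → w = 0.35
R2 (z=38.0): robust=0.68, soiled=0.94; AND[max(0, a+b−1)] → w = 0.62
R3 (z=53.9): ¬light=1−0.29=0.71, ¬robust=1−0.68=0.32, ¬soiled=1−0.94=0.06; AND[max(0, a+b−1)] → w = 0.00
R4 (z=7.0): normal=0.43, heavy=0.90; AND[max(0, a+b−1)] → w = 0.33
Weighted average = (0.35·3.0 + 0.62·38.0 + 0.00·53.9 + 0.33·7.0) / (0.35 + 0.62 + 0.00 + 0.33)
  = 26.9200 / 1.3000 = 20.71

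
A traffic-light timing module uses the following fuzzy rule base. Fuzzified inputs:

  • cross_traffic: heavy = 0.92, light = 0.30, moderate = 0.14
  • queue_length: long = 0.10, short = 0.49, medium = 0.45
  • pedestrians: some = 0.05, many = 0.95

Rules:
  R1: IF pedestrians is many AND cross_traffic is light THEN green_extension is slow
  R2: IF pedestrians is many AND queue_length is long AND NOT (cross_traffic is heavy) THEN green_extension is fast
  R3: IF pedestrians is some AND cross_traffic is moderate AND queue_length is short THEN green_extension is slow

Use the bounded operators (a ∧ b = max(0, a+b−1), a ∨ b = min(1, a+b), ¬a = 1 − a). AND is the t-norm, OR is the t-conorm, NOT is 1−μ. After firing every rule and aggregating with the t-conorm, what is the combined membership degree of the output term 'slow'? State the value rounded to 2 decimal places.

R1: many=0.95, light=0.30; AND[max(0, a+b−1)] → w = 0.25
R2: many=0.95, long=0.10, ¬heavy=1−0.92=0.08; AND[max(0, a+b−1)] → w = 0.00
R3: some=0.05, moderate=0.14, short=0.49; AND[max(0, a+b−1)] → w = 0.00
Rules with consequent 'slow': {R1, R3} → strengths 0.25, 0.00
Aggregate via t-conorm [min(1, a+b)]: 0.25

0.25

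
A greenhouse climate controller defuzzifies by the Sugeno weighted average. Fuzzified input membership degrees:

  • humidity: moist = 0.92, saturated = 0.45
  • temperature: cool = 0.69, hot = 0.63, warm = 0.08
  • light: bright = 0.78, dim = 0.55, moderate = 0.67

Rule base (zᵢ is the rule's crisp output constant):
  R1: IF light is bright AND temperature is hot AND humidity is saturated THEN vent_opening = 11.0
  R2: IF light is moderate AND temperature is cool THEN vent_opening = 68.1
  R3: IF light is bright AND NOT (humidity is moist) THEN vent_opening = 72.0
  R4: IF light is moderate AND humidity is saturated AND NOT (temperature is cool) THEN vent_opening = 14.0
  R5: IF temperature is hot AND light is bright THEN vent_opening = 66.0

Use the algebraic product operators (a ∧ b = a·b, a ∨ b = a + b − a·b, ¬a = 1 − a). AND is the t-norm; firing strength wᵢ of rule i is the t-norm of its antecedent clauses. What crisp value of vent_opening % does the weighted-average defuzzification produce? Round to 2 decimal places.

54.22

R1 (z=11.0): bright=0.78, hot=0.63, saturated=0.45; AND[a·b] → w = 0.2211
R2 (z=68.1): moderate=0.67, cool=0.69; AND[a·b] → w = 0.4623
R3 (z=72.0): bright=0.78, ¬moist=1−0.92=0.08; AND[a·b] → w = 0.0624
R4 (z=14.0): moderate=0.67, saturated=0.45, ¬cool=1−0.69=0.31; AND[a·b] → w = 0.0935
R5 (z=66.0): hot=0.63, bright=0.78; AND[a·b] → w = 0.4914
Weighted average = (0.2211·11.0 + 0.4623·68.1 + 0.0624·72.0 + 0.0935·14.0 + 0.4914·66.0) / (0.2211 + 0.4623 + 0.0624 + 0.0935 + 0.4914)
  = 72.1488 / 1.3307 = 54.22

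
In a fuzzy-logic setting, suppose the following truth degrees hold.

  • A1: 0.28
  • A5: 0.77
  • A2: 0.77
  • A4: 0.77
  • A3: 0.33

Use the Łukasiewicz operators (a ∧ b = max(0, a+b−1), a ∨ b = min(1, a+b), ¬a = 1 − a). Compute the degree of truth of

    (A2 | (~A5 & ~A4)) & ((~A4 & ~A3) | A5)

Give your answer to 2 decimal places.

~A5 = 1 − 0.77 = 0.23
~A4 = 1 − 0.77 = 0.23
~A5 & ~A4 = max(0, a+b−1) on (0.23, 0.23) = 0.00
A2 | (~A5 & ~A4) = min(1, a+b) on (0.77, 0.00) = 0.77
~A4 = 1 − 0.77 = 0.23
~A3 = 1 − 0.33 = 0.67
~A4 & ~A3 = max(0, a+b−1) on (0.23, 0.67) = 0.00
(~A4 & ~A3) | A5 = min(1, a+b) on (0.00, 0.77) = 0.77
(A2 | (~A5 & ~A4)) & ((~A4 & ~A3) | A5) = max(0, a+b−1) on (0.77, 0.77) = 0.54

0.54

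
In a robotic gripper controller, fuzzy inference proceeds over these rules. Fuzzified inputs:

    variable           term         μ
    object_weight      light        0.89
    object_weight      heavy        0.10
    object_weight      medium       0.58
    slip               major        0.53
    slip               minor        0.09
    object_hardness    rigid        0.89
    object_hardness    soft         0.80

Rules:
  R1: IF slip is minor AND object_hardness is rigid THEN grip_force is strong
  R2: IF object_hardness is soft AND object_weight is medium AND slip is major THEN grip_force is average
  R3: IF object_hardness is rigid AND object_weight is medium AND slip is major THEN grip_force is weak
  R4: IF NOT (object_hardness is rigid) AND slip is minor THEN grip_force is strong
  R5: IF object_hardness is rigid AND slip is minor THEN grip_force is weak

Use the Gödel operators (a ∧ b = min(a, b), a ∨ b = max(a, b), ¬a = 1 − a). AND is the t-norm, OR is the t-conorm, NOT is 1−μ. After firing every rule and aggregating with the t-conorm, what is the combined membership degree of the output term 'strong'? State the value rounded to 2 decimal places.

R1: minor=0.09, rigid=0.89; AND[min(a, b)] → w = 0.09
R2: soft=0.80, medium=0.58, major=0.53; AND[min(a, b)] → w = 0.53
R3: rigid=0.89, medium=0.58, major=0.53; AND[min(a, b)] → w = 0.53
R4: ¬rigid=1−0.89=0.11, minor=0.09; AND[min(a, b)] → w = 0.09
R5: rigid=0.89, minor=0.09; AND[min(a, b)] → w = 0.09
Rules with consequent 'strong': {R1, R4} → strengths 0.09, 0.09
Aggregate via t-conorm [max(a, b)]: 0.09

0.09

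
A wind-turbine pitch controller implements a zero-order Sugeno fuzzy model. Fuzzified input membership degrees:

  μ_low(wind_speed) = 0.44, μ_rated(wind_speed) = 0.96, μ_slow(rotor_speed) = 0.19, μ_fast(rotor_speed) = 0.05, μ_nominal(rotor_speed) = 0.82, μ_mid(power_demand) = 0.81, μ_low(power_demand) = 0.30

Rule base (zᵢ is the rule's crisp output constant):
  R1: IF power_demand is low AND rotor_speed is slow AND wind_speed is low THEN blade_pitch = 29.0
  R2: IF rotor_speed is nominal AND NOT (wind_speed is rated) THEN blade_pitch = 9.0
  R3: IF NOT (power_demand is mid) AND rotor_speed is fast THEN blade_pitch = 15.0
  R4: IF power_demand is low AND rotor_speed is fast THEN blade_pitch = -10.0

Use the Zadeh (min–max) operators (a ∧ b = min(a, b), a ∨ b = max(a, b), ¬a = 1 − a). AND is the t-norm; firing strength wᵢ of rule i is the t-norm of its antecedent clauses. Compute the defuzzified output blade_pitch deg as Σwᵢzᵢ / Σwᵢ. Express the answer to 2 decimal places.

R1 (z=29.0): low=0.30, slow=0.19, low=0.44; AND[min(a, b)] → w = 0.19
R2 (z=9.0): nominal=0.82, ¬rated=1−0.96=0.04; AND[min(a, b)] → w = 0.04
R3 (z=15.0): ¬mid=1−0.81=0.19, fast=0.05; AND[min(a, b)] → w = 0.05
R4 (z=-10.0): low=0.30, fast=0.05; AND[min(a, b)] → w = 0.05
Weighted average = (0.19·29.0 + 0.04·9.0 + 0.05·15.0 + 0.05·-10.0) / (0.19 + 0.04 + 0.05 + 0.05)
  = 6.1200 / 0.3300 = 18.55

18.55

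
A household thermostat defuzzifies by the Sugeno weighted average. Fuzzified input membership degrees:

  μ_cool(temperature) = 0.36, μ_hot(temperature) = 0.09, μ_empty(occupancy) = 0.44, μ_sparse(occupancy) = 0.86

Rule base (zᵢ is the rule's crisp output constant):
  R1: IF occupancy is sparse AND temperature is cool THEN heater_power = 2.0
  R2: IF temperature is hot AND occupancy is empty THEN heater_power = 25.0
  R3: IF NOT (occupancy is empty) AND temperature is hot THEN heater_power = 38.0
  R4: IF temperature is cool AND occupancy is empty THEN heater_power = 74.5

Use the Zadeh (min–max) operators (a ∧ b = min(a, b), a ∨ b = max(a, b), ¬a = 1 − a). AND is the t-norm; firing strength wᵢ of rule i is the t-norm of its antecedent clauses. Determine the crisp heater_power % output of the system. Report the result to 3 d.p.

R1 (z=2.0): sparse=0.86, cool=0.36; AND[min(a, b)] → w = 0.36
R2 (z=25.0): hot=0.09, empty=0.44; AND[min(a, b)] → w = 0.09
R3 (z=38.0): ¬empty=1−0.44=0.56, hot=0.09; AND[min(a, b)] → w = 0.09
R4 (z=74.5): cool=0.36, empty=0.44; AND[min(a, b)] → w = 0.36
Weighted average = (0.36·2.0 + 0.09·25.0 + 0.09·38.0 + 0.36·74.5) / (0.36 + 0.09 + 0.09 + 0.36)
  = 33.2100 / 0.9000 = 36.900

36.900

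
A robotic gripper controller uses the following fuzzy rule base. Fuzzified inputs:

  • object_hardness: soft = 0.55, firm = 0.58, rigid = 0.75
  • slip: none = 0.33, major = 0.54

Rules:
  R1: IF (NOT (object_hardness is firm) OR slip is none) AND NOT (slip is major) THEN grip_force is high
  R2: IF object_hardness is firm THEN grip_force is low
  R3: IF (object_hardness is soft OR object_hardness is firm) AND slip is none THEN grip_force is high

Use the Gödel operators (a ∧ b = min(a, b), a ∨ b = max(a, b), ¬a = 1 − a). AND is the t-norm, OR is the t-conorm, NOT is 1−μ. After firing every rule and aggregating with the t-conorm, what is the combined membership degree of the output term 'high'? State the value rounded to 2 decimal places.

R1: (¬firm=1−0.58=0.42 OR none=0.33) = 0.42; AND[min(a, b)] with ¬major=1−0.54=0.46 → w = 0.42
R2: firm=0.58 → w = 0.58
R3: (soft=0.55 OR firm=0.58) = 0.58; AND[min(a, b)] with none=0.33 → w = 0.33
Rules with consequent 'high': {R1, R3} → strengths 0.42, 0.33
Aggregate via t-conorm [max(a, b)]: 0.42

0.42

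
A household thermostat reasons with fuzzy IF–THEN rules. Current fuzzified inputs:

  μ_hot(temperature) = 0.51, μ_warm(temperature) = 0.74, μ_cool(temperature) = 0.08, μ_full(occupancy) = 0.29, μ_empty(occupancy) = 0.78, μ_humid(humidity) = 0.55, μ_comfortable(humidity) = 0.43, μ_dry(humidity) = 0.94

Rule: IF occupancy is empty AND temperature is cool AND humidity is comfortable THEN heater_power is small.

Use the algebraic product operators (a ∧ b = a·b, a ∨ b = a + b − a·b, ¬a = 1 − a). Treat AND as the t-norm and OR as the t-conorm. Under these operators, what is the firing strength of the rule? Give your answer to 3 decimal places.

0.027

firing strength: empty=0.78, cool=0.08, comfortable=0.43; AND[a·b] → w = 0.0268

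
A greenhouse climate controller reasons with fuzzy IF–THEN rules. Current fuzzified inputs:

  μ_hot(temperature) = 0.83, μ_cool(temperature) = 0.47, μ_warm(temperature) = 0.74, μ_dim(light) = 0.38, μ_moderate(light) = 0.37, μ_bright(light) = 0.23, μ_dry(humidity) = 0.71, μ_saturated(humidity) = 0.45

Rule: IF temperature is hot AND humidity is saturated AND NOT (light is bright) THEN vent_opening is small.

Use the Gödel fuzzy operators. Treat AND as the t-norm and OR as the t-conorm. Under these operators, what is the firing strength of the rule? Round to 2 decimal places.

0.45

firing strength: hot=0.83, saturated=0.45, ¬bright=1−0.23=0.77; AND[min(a, b)] → w = 0.45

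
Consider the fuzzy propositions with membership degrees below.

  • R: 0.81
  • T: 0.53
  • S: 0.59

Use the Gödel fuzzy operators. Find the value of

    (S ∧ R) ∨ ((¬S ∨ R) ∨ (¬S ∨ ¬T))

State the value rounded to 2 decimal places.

S ∧ R = min(a, b) on (0.59, 0.81) = 0.59
¬S = 1 − 0.59 = 0.41
¬S ∨ R = max(a, b) on (0.41, 0.81) = 0.81
¬S = 1 − 0.59 = 0.41
¬T = 1 − 0.53 = 0.47
¬S ∨ ¬T = max(a, b) on (0.41, 0.47) = 0.47
(¬S ∨ R) ∨ (¬S ∨ ¬T) = max(a, b) on (0.81, 0.47) = 0.81
(S ∧ R) ∨ ((¬S ∨ R) ∨ (¬S ∨ ¬T)) = max(a, b) on (0.59, 0.81) = 0.81

0.81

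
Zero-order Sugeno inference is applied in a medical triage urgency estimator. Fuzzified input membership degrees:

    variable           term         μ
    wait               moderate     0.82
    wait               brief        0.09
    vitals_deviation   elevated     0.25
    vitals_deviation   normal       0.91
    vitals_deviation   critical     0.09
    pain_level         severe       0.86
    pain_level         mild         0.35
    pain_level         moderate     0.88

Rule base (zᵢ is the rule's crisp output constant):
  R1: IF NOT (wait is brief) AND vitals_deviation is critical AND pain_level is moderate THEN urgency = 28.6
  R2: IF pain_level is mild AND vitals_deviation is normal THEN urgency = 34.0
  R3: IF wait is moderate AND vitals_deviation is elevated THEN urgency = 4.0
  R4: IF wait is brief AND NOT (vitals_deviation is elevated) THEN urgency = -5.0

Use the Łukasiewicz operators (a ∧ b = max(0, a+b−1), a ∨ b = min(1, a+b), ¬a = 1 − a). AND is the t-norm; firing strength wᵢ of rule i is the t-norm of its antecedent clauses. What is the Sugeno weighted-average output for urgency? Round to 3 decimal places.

27.636

R1 (z=28.6): ¬brief=1−0.09=0.91, critical=0.09, moderate=0.88; AND[max(0, a+b−1)] → w = 0.00
R2 (z=34.0): mild=0.35, normal=0.91; AND[max(0, a+b−1)] → w = 0.26
R3 (z=4.0): moderate=0.82, elevated=0.25; AND[max(0, a+b−1)] → w = 0.07
R4 (z=-5.0): brief=0.09, ¬elevated=1−0.25=0.75; AND[max(0, a+b−1)] → w = 0.00
Weighted average = (0.00·28.6 + 0.26·34.0 + 0.07·4.0 + 0.00·-5.0) / (0.00 + 0.26 + 0.07 + 0.00)
  = 9.1200 / 0.3300 = 27.636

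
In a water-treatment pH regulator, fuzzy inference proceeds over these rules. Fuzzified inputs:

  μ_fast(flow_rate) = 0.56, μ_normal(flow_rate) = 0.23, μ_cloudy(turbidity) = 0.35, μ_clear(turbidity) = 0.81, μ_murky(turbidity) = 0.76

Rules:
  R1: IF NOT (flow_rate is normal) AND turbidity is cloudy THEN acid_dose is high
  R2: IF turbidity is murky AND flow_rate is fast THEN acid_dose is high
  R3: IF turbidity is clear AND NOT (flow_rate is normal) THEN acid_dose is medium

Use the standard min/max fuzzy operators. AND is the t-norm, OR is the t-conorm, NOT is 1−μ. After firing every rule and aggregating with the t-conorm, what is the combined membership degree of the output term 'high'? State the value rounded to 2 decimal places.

R1: ¬normal=1−0.23=0.77, cloudy=0.35; AND[min(a, b)] → w = 0.35
R2: murky=0.76, fast=0.56; AND[min(a, b)] → w = 0.56
R3: clear=0.81, ¬normal=1−0.23=0.77; AND[min(a, b)] → w = 0.77
Rules with consequent 'high': {R1, R2} → strengths 0.35, 0.56
Aggregate via t-conorm [max(a, b)]: 0.56

0.56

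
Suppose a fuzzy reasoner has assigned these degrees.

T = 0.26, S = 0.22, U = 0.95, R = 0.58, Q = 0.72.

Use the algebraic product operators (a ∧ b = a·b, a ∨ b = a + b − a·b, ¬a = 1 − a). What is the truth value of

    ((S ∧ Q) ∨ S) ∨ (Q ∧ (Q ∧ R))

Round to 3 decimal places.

S ∧ Q = a·b on (0.2200, 0.7200) = 0.1584
(S ∧ Q) ∨ S = a + b − a·b on (0.1584, 0.2200) = 0.3436
Q ∧ R = a·b on (0.7200, 0.5800) = 0.4176
Q ∧ (Q ∧ R) = a·b on (0.7200, 0.4176) = 0.3007
((S ∧ Q) ∨ S) ∨ (Q ∧ (Q ∧ R)) = a + b − a·b on (0.3436, 0.3007) = 0.5409

0.541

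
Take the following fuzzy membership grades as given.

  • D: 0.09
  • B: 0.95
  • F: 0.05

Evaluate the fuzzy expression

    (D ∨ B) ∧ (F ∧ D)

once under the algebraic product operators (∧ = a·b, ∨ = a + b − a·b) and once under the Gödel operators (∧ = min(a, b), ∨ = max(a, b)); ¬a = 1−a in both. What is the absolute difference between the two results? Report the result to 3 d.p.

0.046

Under algebraic product:
  D ∨ B = a + b − a·b on (0.0900, 0.9500) = 0.9545
  F ∧ D = a·b on (0.0500, 0.0900) = 0.0045
  (D ∨ B) ∧ (F ∧ D) = a·b on (0.9545, 0.0045) = 0.0043
  → value = 0.0043
Under Gödel:
  D ∨ B = max(a, b) on (0.09, 0.95) = 0.95
  F ∧ D = min(a, b) on (0.05, 0.09) = 0.05
  (D ∨ B) ∧ (F ∧ D) = min(a, b) on (0.95, 0.05) = 0.05
  → value = 0.0500
|0.0043 − 0.0500| = 0.046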